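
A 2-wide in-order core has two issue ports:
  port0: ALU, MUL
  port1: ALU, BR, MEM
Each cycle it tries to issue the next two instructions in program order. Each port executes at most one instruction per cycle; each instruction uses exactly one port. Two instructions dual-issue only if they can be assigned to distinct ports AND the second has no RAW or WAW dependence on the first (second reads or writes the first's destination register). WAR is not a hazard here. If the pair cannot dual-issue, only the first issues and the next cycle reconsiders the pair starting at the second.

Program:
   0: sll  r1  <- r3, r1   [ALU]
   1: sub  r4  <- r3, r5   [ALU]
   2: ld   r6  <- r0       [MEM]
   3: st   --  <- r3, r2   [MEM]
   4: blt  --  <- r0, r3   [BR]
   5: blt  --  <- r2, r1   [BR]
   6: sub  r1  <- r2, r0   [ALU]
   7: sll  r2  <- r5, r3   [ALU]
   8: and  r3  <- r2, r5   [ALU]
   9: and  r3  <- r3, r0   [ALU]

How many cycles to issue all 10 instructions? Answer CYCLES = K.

CYCLES = 8

[0] i0+i1  sll/sub  -- dual
[1] i2  ld  -- no-port MEM/MEM
[2] i3  st  -- no-port MEM/BR
[3] i4  blt  -- no-port BR/BR
[4] i5+i6  blt/sub  -- dual
[5] i7  sll  -- RAW r2
[6] i8  and  -- RAW+WAW r3
[7] i9  and  -- tail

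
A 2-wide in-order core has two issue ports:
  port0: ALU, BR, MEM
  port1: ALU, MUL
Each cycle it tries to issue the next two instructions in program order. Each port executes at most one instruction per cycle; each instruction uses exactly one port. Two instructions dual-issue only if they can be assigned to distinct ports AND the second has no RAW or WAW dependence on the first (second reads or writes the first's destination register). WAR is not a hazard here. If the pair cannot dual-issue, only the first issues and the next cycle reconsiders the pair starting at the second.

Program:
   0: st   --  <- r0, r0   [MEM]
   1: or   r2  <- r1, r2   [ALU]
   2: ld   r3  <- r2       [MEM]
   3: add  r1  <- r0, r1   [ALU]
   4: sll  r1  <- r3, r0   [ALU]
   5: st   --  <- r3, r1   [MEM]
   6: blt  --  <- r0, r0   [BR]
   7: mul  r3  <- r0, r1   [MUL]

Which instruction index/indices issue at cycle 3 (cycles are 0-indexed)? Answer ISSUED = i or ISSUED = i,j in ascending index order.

[0] i0&i1  st.MEM or.ALU  -- 2-wide
[1] i2&i3  ld.MEM add.ALU  -- 2-wide
[2] i4  sll.ALU  -- RAW r1
[3] i5  st.MEM  -- no-port MEM/BR
[4] i6&i7  blt.BR mul.MUL  -- 2-wide

ISSUED = 5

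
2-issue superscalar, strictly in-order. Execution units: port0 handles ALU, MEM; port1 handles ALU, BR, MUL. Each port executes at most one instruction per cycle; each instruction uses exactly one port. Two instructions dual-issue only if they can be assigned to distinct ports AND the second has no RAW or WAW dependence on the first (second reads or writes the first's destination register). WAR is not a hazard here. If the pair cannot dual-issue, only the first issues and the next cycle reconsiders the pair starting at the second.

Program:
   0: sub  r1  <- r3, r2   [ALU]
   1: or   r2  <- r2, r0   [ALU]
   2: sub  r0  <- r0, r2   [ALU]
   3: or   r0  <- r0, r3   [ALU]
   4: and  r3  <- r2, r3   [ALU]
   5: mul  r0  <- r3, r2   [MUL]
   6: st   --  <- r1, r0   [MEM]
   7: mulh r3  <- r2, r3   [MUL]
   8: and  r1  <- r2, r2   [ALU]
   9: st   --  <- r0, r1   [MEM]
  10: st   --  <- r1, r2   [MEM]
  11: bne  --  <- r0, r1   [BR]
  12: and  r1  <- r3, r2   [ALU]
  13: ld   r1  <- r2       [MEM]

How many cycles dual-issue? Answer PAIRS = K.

c0: i0+i1 sub/or  pair
c1: i2 sub  RAW+WAW r0
c2: i3+i4 or/and  pair
c3: i5 mul  RAW r0
c4: i6+i7 st/mulh  pair
c5: i8 and  RAW r1
c6: i9 st  no-port MEM/MEM
c7: i10+i11 st/bne  pair
c8: i12 and  WAW r1
c9: i13 ld  tail

PAIRS = 4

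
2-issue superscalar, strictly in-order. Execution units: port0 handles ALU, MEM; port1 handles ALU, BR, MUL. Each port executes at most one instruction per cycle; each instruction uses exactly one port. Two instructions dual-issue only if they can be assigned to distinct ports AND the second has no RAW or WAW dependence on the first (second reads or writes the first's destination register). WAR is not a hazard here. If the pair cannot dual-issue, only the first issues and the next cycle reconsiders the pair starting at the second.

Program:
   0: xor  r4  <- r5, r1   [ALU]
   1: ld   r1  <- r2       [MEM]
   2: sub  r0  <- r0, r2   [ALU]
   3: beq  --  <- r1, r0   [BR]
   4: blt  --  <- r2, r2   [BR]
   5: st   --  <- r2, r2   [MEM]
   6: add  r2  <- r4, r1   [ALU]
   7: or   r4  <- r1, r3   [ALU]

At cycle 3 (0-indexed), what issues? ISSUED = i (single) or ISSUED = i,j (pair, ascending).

ISSUED = 4,5

[0] i0&i1  xor/ld  -- 2-wide
[1] i2  sub  -- RAW r0
[2] i3  beq  -- no-port BR/BR
[3] i4&i5  blt/st  -- 2-wide
[4] i6&i7  add/or  -- 2-wide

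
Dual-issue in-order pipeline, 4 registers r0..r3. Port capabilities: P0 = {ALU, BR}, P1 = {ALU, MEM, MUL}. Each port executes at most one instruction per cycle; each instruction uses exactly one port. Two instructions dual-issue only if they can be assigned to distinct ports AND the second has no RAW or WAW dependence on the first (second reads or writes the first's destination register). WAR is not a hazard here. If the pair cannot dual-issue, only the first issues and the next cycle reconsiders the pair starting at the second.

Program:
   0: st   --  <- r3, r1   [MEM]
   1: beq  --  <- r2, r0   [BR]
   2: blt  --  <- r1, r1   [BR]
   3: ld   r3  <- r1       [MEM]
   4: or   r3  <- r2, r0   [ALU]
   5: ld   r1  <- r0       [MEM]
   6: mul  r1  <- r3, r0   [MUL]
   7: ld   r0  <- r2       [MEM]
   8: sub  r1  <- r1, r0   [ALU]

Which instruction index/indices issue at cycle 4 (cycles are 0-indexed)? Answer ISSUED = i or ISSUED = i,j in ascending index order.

0. st+beq @i0,i1  | 2-wide
1. blt+ld @i2,i3  | 2-wide
2. or+ld @i4,i5  | 2-wide
3. mul @i6  | no-port MUL/MEM
4. ld @i7  | RAW r0
5. sub @i8  | tail

ISSUED = 7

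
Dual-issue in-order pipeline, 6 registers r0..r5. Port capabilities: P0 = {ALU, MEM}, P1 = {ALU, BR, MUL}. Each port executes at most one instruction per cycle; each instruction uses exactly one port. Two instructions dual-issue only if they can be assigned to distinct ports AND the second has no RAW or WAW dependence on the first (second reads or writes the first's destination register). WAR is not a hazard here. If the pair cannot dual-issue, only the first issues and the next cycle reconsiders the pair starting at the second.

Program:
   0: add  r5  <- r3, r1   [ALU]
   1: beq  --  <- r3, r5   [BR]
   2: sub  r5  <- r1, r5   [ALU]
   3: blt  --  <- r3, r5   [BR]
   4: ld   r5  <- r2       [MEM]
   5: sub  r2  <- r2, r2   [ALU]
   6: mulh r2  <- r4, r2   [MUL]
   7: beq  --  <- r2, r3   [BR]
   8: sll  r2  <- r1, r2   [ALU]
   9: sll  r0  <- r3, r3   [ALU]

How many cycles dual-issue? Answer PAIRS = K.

t=0 i0:add ; RAW r5
t=1 i1/i2:beq+sub ; dual
t=2 i3/i4:blt+ld ; dual
t=3 i5:sub ; RAW+WAW r2
t=4 i6:mulh ; no-port MUL/BR
t=5 i7/i8:beq+sll ; dual
t=6 i9:sll ; tail

PAIRS = 3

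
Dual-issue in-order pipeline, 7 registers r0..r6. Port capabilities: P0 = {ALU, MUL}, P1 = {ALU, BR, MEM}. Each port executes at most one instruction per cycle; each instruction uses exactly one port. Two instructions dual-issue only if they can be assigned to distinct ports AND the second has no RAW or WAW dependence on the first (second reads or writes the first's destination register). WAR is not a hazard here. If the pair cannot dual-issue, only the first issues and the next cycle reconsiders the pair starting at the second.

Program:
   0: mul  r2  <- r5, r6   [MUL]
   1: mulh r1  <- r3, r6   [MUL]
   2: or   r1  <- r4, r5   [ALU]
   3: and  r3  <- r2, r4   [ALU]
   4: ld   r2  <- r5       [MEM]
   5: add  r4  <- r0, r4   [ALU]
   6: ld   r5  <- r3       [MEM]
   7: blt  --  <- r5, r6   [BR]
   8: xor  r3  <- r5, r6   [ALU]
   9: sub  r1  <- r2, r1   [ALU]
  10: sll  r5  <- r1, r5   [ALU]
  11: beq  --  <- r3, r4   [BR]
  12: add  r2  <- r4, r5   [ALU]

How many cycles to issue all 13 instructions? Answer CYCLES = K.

CYCLES = 9

c0: i0 mul.MUL  no-port MUL/MUL
c1: i1 mulh.MUL  WAW r1
c2: i2&i3 or.ALU/and.ALU  dual
c3: i4&i5 ld.MEM/add.ALU  dual
c4: i6 ld.MEM  no-port MEM/BR
c5: i7&i8 blt.BR/xor.ALU  dual
c6: i9 sub.ALU  RAW r1
c7: i10&i11 sll.ALU/beq.BR  dual
c8: i12 add.ALU  tail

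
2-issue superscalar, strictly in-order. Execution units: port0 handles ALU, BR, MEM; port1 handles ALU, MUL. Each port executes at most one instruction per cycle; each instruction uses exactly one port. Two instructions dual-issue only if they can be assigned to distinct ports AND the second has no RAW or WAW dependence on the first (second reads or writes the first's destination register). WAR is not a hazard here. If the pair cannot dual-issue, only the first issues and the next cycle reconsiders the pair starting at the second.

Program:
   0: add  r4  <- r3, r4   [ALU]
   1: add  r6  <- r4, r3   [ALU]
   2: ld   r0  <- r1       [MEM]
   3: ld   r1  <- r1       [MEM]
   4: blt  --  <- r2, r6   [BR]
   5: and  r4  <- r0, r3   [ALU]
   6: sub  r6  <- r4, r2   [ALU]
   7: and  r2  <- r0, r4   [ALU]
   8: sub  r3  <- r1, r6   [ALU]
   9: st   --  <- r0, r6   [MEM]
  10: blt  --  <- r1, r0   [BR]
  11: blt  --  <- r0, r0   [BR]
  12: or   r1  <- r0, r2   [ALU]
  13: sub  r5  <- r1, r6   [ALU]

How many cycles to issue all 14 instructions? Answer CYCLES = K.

[0] i0  add  -- RAW r4
[1] i1+i2  add+ld  -- dual
[2] i3  ld  -- no-port MEM/BR
[3] i4+i5  blt+and  -- dual
[4] i6+i7  sub+and  -- dual
[5] i8+i9  sub+st  -- dual
[6] i10  blt  -- no-port BR/BR
[7] i11+i12  blt+or  -- dual
[8] i13  sub  -- tail

CYCLES = 9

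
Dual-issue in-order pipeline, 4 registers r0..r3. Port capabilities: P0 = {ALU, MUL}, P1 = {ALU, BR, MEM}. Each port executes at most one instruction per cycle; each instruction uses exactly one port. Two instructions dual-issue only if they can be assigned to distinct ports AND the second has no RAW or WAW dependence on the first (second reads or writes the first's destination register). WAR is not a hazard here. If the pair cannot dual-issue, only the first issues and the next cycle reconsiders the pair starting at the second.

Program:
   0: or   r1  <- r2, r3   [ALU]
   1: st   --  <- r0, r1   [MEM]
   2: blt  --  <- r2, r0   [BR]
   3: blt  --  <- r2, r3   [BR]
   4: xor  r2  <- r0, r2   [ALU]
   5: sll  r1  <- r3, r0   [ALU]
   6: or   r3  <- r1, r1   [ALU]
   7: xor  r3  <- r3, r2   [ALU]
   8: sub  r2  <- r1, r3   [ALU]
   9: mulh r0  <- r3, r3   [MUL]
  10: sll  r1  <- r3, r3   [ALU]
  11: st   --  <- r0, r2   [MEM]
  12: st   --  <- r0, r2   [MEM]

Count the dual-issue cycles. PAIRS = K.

PAIRS = 3

0. or.ALU @i0  | RAW r1
1. st.MEM @i1  | no-port MEM/BR
2. blt.BR @i2  | no-port BR/BR
3. blt.BR/xor.ALU @i3+i4  | 2-wide
4. sll.ALU @i5  | RAW r1
5. or.ALU @i6  | RAW+WAW r3
6. xor.ALU @i7  | RAW r3
7. sub.ALU/mulh.MUL @i8+i9  | 2-wide
8. sll.ALU/st.MEM @i10+i11  | 2-wide
9. st.MEM @i12  | tail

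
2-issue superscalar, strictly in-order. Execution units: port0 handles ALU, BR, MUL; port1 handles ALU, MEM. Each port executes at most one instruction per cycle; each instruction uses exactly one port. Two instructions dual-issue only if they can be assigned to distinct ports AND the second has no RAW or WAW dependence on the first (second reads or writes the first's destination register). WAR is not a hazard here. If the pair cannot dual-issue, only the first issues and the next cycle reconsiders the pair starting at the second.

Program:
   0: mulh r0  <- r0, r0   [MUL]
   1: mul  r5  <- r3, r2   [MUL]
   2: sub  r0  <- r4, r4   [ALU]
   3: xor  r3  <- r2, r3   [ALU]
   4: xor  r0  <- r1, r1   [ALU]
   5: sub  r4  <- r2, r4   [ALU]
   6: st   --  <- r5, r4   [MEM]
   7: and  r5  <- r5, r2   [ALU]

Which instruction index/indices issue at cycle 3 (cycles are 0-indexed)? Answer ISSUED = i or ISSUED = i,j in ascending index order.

ISSUED = 5

  cy0 -> i0 (mulh.MUL) no-port MUL/MUL
  cy1 -> i1+i2 (mul.MUL sub.ALU) dual
  cy2 -> i3+i4 (xor.ALU xor.ALU) dual
  cy3 -> i5 (sub.ALU) RAW r4
  cy4 -> i6+i7 (st.MEM and.ALU) dual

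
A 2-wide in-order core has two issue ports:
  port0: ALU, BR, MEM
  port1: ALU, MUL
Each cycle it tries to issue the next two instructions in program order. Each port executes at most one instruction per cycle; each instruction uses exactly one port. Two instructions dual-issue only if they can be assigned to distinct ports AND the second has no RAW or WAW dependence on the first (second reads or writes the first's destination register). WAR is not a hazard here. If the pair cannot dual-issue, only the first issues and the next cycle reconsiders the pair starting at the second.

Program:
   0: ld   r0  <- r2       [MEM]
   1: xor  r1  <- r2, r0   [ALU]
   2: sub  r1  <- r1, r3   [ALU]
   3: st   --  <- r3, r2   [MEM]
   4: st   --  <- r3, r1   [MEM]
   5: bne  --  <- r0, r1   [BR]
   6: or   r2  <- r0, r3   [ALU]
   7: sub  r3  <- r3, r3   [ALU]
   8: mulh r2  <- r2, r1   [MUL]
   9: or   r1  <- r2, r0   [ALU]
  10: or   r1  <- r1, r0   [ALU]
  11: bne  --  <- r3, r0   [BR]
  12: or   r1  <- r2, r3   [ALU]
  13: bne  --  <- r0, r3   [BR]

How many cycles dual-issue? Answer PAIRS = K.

#0 head=0: ld i0 RAW r0
#1 head=1: xor i1 RAW+WAW r1
#2 head=2: sub/st i2+i3 dual
#3 head=4: st i4 no-port MEM/BR
#4 head=5: bne/or i5+i6 dual
#5 head=7: sub/mulh i7+i8 dual
#6 head=9: or i9 RAW+WAW r1
#7 head=10: or/bne i10+i11 dual
#8 head=12: or/bne i12+i13 dual

PAIRS = 5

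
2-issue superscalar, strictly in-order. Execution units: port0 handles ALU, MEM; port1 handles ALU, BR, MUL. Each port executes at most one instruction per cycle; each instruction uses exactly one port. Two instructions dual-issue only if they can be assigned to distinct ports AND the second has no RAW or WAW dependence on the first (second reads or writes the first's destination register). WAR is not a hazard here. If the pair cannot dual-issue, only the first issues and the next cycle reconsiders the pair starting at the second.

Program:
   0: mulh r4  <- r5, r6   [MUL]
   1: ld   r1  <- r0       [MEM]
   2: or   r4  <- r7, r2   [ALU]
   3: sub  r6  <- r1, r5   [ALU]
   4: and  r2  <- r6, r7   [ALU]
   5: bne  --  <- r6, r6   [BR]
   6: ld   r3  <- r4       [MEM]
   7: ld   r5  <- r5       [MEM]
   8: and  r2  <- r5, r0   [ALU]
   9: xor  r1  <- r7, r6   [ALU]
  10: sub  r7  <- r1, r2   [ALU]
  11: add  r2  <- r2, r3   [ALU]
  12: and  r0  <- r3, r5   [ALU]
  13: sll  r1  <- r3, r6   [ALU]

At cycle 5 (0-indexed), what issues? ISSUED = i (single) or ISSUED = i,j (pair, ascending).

0. mulh.MUL+ld.MEM @i0&i1  | dual
1. or.ALU+sub.ALU @i2&i3  | dual
2. and.ALU+bne.BR @i4&i5  | dual
3. ld.MEM @i6  | no-port MEM/MEM
4. ld.MEM @i7  | RAW r5
5. and.ALU+xor.ALU @i8&i9  | dual
6. sub.ALU+add.ALU @i10&i11  | dual
7. and.ALU+sll.ALU @i12&i13  | dual

ISSUED = 8,9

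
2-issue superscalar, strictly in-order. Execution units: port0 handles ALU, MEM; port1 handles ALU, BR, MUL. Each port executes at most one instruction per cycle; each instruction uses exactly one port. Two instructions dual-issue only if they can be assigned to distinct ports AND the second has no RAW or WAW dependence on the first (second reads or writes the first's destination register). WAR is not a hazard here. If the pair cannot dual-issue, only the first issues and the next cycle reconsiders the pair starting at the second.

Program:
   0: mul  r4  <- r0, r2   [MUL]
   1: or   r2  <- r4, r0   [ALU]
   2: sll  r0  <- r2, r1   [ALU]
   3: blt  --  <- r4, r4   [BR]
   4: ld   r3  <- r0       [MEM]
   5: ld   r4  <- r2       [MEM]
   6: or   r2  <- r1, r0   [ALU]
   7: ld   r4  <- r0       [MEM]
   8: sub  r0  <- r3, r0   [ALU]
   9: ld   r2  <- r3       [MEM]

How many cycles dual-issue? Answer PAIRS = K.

  cy0 -> i0 (mul) RAW r4
  cy1 -> i1 (or) RAW r2
  cy2 -> i2+i3 (sll+blt) pair
  cy3 -> i4 (ld) no-port MEM/MEM
  cy4 -> i5+i6 (ld+or) pair
  cy5 -> i7+i8 (ld+sub) pair
  cy6 -> i9 (ld) tail

PAIRS = 3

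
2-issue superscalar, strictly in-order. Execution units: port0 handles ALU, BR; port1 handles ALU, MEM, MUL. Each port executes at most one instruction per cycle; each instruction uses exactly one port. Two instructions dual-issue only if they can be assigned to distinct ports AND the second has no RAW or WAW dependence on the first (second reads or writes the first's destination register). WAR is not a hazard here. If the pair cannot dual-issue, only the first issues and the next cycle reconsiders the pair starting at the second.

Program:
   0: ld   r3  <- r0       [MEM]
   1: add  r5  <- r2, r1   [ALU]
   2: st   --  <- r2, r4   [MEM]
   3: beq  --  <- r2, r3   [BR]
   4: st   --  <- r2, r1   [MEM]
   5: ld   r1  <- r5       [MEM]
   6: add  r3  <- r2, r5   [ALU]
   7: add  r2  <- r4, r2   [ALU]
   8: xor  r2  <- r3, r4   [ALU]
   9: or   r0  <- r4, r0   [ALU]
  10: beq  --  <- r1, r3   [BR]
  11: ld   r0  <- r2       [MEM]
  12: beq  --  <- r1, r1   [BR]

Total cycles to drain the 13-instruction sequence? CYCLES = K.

#0 head=0: ld/add i0+i1 pair
#1 head=2: st/beq i2+i3 pair
#2 head=4: st i4 no-port MEM/MEM
#3 head=5: ld/add i5+i6 pair
#4 head=7: add i7 WAW r2
#5 head=8: xor/or i8+i9 pair
#6 head=10: beq/ld i10+i11 pair
#7 head=12: beq i12 tail

CYCLES = 8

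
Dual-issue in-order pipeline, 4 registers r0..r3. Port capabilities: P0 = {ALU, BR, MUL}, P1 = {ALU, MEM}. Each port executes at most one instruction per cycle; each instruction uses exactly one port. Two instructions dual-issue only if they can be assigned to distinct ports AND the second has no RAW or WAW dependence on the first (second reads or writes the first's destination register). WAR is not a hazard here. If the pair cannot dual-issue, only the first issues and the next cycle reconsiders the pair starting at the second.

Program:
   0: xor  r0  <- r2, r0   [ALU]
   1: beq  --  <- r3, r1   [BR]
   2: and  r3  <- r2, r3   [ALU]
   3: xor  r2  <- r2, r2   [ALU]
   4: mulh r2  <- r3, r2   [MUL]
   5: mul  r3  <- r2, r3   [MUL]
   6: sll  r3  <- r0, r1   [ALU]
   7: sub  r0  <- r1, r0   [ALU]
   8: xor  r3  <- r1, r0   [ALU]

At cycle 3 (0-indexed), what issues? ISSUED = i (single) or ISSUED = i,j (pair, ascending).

ISSUED = 5

#0 head=0: xor;beq i0&i1 2-wide
#1 head=2: and;xor i2&i3 2-wide
#2 head=4: mulh i4 no-port MUL/MUL
#3 head=5: mul i5 WAW r3
#4 head=6: sll;sub i6&i7 2-wide
#5 head=8: xor i8 tail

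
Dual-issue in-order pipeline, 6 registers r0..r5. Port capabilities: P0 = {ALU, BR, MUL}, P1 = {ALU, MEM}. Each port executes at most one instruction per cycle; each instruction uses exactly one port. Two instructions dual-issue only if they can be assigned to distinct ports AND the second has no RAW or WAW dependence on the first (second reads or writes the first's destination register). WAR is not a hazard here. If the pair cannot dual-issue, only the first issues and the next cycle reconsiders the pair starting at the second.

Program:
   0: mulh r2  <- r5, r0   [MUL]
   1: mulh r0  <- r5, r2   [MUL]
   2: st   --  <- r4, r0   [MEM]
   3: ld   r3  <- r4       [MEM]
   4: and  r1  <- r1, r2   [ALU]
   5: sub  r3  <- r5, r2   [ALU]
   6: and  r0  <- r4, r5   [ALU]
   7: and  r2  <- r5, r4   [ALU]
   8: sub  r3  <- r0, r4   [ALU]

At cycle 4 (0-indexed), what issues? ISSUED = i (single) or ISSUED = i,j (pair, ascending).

ISSUED = 5,6

[0] i0  mulh  -- no-port MUL/MUL
[1] i1  mulh  -- RAW r0
[2] i2  st  -- no-port MEM/MEM
[3] i3&i4  ld and  -- 2-wide
[4] i5&i6  sub and  -- 2-wide
[5] i7&i8  and sub  -- 2-wide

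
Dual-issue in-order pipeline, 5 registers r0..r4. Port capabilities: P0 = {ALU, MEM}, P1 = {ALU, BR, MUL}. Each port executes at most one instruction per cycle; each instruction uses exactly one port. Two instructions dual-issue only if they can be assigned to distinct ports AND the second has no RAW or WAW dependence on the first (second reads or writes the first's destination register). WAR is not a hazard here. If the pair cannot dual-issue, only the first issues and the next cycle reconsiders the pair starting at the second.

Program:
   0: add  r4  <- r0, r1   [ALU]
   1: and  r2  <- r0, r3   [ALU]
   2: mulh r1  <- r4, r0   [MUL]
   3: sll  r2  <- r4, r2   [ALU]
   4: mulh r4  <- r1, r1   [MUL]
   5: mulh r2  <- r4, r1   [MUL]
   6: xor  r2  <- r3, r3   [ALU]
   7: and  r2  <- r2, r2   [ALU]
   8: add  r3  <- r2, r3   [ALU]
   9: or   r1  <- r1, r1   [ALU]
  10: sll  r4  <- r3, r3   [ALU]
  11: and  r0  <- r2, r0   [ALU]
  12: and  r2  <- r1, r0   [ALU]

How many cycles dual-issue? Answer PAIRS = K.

PAIRS = 4

c0: i0,i1 add.ALU+and.ALU  pair
c1: i2,i3 mulh.MUL+sll.ALU  pair
c2: i4 mulh.MUL  no-port MUL/MUL
c3: i5 mulh.MUL  WAW r2
c4: i6 xor.ALU  RAW+WAW r2
c5: i7 and.ALU  RAW r2
c6: i8,i9 add.ALU+or.ALU  pair
c7: i10,i11 sll.ALU+and.ALU  pair
c8: i12 and.ALU  tail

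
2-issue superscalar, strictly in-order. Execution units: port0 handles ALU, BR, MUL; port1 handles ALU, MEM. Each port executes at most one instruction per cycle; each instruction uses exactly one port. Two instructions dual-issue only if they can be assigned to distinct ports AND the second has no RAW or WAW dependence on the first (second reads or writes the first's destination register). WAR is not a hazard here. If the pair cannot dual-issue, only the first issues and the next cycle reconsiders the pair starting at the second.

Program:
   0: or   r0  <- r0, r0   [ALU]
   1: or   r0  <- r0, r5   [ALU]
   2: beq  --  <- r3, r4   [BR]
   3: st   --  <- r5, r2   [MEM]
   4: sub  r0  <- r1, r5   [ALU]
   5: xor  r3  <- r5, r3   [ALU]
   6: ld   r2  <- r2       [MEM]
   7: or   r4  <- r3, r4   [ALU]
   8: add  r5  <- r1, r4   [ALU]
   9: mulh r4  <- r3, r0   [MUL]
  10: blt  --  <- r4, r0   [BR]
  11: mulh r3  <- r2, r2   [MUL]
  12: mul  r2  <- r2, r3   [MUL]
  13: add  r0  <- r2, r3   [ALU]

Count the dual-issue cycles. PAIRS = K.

t=0 i0:or.ALU ; RAW+WAW r0
t=1 i1+i2:or.ALU;beq.BR ; pair
t=2 i3+i4:st.MEM;sub.ALU ; pair
t=3 i5+i6:xor.ALU;ld.MEM ; pair
t=4 i7:or.ALU ; RAW r4
t=5 i8+i9:add.ALU;mulh.MUL ; pair
t=6 i10:blt.BR ; no-port BR/MUL
t=7 i11:mulh.MUL ; no-port MUL/MUL
t=8 i12:mul.MUL ; RAW r2
t=9 i13:add.ALU ; tail

PAIRS = 4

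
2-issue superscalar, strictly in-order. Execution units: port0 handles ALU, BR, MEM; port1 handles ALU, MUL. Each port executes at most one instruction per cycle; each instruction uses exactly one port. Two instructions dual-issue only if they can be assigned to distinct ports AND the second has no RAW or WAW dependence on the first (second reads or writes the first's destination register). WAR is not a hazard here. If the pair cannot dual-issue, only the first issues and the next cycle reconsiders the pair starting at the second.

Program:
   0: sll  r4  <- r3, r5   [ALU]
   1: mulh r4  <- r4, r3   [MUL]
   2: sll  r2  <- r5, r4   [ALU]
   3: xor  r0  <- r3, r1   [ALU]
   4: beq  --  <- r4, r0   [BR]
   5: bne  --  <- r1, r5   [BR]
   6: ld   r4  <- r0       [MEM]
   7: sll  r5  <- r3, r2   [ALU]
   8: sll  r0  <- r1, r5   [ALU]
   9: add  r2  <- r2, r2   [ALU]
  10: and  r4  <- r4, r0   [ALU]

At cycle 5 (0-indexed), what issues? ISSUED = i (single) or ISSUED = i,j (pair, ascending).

t=0 i0:sll ; RAW+WAW r4
t=1 i1:mulh ; RAW r4
t=2 i2,i3:sll+xor ; pair
t=3 i4:beq ; no-port BR/BR
t=4 i5:bne ; no-port BR/MEM
t=5 i6,i7:ld+sll ; pair
t=6 i8,i9:sll+add ; pair
t=7 i10:and ; tail

ISSUED = 6,7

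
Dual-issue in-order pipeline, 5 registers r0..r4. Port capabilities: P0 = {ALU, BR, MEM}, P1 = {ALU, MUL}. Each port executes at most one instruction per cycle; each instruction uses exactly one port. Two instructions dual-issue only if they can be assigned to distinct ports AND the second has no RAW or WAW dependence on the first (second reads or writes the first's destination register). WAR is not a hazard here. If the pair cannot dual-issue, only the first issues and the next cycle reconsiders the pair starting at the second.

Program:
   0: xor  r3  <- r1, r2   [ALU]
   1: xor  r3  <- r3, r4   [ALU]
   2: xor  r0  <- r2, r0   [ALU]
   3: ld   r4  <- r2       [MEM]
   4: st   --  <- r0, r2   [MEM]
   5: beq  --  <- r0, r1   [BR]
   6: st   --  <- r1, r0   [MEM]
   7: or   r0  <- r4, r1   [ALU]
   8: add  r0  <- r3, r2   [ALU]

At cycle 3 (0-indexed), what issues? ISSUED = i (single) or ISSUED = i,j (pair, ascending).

t=0 i0:xor.ALU ; RAW+WAW r3
t=1 i1,i2:xor.ALU+xor.ALU ; pair
t=2 i3:ld.MEM ; no-port MEM/MEM
t=3 i4:st.MEM ; no-port MEM/BR
t=4 i5:beq.BR ; no-port BR/MEM
t=5 i6,i7:st.MEM+or.ALU ; pair
t=6 i8:add.ALU ; tail

ISSUED = 4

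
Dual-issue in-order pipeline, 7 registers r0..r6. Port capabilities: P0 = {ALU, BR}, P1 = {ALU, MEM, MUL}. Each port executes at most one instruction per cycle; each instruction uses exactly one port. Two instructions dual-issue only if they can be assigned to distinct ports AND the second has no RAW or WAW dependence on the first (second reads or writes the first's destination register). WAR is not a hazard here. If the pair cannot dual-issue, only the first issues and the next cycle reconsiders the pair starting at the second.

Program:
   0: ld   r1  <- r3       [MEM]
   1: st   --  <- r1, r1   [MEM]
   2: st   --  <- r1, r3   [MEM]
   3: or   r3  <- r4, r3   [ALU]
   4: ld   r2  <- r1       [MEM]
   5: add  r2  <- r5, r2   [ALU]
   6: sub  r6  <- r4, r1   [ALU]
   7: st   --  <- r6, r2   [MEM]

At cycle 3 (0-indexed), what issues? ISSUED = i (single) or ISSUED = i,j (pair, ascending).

ISSUED = 4

0. ld.MEM @i0  | no-port MEM/MEM
1. st.MEM @i1  | no-port MEM/MEM
2. st.MEM;or.ALU @i2&i3  | pair
3. ld.MEM @i4  | RAW+WAW r2
4. add.ALU;sub.ALU @i5&i6  | pair
5. st.MEM @i7  | tail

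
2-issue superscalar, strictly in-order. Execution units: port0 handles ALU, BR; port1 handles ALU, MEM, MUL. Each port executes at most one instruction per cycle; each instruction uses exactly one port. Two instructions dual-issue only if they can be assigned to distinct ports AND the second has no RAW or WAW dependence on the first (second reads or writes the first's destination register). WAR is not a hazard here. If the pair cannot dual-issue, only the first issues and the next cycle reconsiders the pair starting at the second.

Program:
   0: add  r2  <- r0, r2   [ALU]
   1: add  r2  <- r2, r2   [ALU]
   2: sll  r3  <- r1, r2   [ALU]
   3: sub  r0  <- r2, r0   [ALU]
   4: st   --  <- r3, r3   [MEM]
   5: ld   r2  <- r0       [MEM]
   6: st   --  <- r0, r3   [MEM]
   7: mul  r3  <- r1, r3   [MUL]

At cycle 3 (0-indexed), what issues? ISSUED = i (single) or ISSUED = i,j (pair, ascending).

ISSUED = 4

0. add @i0  | RAW+WAW r2
1. add @i1  | RAW r2
2. sll sub @i2/i3  | 2-wide
3. st @i4  | no-port MEM/MEM
4. ld @i5  | no-port MEM/MEM
5. st @i6  | no-port MEM/MUL
6. mul @i7  | tail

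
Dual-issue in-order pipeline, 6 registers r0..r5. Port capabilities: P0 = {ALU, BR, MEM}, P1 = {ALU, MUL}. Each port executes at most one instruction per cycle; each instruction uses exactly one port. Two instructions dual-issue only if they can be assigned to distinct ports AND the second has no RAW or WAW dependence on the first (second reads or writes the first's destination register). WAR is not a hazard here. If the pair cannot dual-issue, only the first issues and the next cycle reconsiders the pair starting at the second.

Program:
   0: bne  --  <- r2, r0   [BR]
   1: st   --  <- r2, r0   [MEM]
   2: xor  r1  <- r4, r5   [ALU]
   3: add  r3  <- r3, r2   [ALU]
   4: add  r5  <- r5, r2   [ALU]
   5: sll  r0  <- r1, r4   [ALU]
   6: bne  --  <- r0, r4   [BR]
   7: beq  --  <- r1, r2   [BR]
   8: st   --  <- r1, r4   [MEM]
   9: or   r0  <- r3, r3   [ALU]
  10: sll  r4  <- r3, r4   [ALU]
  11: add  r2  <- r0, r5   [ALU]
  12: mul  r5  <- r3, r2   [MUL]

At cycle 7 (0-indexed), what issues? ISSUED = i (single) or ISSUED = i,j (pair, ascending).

  cy0 -> i0 (bne.BR) no-port BR/MEM
  cy1 -> i1/i2 (st.MEM+xor.ALU) 2-wide
  cy2 -> i3/i4 (add.ALU+add.ALU) 2-wide
  cy3 -> i5 (sll.ALU) RAW r0
  cy4 -> i6 (bne.BR) no-port BR/BR
  cy5 -> i7 (beq.BR) no-port BR/MEM
  cy6 -> i8/i9 (st.MEM+or.ALU) 2-wide
  cy7 -> i10/i11 (sll.ALU+add.ALU) 2-wide
  cy8 -> i12 (mul.MUL) tail

ISSUED = 10,11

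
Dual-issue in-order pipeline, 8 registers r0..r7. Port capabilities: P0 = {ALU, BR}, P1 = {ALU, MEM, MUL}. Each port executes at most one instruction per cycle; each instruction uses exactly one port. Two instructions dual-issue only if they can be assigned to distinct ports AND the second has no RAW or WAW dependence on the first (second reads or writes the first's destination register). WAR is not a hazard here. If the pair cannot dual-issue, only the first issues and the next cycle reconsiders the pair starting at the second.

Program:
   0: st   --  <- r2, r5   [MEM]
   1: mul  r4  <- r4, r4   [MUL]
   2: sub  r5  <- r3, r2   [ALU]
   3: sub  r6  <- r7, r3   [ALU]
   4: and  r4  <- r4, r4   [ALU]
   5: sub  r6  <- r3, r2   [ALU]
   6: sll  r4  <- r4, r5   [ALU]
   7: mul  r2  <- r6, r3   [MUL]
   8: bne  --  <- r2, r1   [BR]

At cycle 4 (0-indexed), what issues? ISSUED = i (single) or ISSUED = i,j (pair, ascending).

ISSUED = 7

  cy0 -> i0 (st.MEM) no-port MEM/MUL
  cy1 -> i1&i2 (mul.MUL+sub.ALU) dual
  cy2 -> i3&i4 (sub.ALU+and.ALU) dual
  cy3 -> i5&i6 (sub.ALU+sll.ALU) dual
  cy4 -> i7 (mul.MUL) RAW r2
  cy5 -> i8 (bne.BR) tail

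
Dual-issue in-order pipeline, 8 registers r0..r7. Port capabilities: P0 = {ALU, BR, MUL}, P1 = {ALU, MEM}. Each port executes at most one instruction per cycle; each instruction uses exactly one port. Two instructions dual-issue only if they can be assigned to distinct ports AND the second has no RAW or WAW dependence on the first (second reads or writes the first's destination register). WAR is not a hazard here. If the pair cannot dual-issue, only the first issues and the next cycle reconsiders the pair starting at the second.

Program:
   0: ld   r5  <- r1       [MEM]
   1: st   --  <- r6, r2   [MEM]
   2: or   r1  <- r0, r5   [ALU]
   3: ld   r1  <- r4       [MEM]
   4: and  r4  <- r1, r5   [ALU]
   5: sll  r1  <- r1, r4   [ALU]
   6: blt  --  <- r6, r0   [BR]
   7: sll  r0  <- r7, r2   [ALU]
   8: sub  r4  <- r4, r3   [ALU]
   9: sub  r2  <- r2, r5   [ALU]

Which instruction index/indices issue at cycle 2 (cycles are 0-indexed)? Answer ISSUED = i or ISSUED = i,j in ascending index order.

ISSUED = 3

  cy0 -> i0 (ld) no-port MEM/MEM
  cy1 -> i1&i2 (st/or) 2-wide
  cy2 -> i3 (ld) RAW r1
  cy3 -> i4 (and) RAW r4
  cy4 -> i5&i6 (sll/blt) 2-wide
  cy5 -> i7&i8 (sll/sub) 2-wide
  cy6 -> i9 (sub) tail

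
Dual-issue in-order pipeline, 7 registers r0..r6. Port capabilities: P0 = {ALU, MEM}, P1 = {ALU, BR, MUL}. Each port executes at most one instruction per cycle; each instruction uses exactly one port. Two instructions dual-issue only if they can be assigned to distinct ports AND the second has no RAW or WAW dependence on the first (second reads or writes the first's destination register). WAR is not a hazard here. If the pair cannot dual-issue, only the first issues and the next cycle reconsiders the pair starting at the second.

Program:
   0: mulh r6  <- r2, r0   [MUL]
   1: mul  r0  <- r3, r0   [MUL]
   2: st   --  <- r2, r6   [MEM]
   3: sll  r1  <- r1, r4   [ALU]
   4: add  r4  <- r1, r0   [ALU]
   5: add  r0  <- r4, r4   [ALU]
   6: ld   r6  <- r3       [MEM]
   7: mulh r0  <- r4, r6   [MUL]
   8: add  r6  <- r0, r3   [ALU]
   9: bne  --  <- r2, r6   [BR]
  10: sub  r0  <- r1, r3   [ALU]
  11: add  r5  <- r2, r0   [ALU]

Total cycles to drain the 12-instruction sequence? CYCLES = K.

[0] i0  mulh.MUL  -- no-port MUL/MUL
[1] i1/i2  mul.MUL/st.MEM  -- dual
[2] i3  sll.ALU  -- RAW r1
[3] i4  add.ALU  -- RAW r4
[4] i5/i6  add.ALU/ld.MEM  -- dual
[5] i7  mulh.MUL  -- RAW r0
[6] i8  add.ALU  -- RAW r6
[7] i9/i10  bne.BR/sub.ALU  -- dual
[8] i11  add.ALU  -- tail

CYCLES = 9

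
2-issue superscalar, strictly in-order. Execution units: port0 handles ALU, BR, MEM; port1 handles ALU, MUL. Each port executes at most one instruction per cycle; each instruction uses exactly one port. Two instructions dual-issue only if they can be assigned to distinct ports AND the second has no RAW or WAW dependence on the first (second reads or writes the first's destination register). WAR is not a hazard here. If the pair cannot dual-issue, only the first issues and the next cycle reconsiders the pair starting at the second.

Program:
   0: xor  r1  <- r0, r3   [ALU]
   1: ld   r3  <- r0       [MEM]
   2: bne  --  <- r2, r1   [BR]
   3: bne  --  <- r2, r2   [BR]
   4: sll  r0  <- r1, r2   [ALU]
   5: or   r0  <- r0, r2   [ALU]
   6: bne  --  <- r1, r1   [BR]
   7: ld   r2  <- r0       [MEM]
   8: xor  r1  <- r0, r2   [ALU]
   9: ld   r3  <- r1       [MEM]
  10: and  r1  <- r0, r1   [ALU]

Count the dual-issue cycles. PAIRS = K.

PAIRS = 4

t=0 i0/i1:xor;ld ; 2-wide
t=1 i2:bne ; no-port BR/BR
t=2 i3/i4:bne;sll ; 2-wide
t=3 i5/i6:or;bne ; 2-wide
t=4 i7:ld ; RAW r2
t=5 i8:xor ; RAW r1
t=6 i9/i10:ld;and ; 2-wide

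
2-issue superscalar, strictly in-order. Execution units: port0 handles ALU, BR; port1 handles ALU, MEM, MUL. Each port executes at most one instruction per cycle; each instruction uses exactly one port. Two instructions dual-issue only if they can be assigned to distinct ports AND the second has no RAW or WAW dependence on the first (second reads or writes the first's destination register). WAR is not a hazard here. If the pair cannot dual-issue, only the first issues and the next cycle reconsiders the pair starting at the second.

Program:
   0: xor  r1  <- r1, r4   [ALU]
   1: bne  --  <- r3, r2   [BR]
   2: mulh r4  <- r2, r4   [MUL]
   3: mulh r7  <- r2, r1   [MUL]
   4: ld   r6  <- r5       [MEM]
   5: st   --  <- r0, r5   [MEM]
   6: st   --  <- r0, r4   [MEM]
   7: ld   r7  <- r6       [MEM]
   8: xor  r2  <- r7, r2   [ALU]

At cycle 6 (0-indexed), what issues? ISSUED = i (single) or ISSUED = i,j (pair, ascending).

0. xor.ALU/bne.BR @i0,i1  | pair
1. mulh.MUL @i2  | no-port MUL/MUL
2. mulh.MUL @i3  | no-port MUL/MEM
3. ld.MEM @i4  | no-port MEM/MEM
4. st.MEM @i5  | no-port MEM/MEM
5. st.MEM @i6  | no-port MEM/MEM
6. ld.MEM @i7  | RAW r7
7. xor.ALU @i8  | tail

ISSUED = 7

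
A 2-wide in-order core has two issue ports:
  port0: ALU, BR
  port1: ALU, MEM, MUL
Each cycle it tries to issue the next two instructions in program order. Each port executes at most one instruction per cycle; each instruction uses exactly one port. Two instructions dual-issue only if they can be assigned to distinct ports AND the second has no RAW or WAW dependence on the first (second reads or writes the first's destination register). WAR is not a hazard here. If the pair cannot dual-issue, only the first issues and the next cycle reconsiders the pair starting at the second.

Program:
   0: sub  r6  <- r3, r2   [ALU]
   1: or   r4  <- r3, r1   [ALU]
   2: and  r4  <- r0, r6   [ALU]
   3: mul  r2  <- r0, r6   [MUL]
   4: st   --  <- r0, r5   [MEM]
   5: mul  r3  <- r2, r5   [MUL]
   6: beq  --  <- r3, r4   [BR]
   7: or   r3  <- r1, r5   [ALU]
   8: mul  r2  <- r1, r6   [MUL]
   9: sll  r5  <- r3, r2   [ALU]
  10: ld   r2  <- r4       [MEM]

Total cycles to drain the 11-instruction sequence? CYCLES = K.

[0] i0,i1  sub.ALU/or.ALU  -- pair
[1] i2,i3  and.ALU/mul.MUL  -- pair
[2] i4  st.MEM  -- no-port MEM/MUL
[3] i5  mul.MUL  -- RAW r3
[4] i6,i7  beq.BR/or.ALU  -- pair
[5] i8  mul.MUL  -- RAW r2
[6] i9,i10  sll.ALU/ld.MEM  -- pair

CYCLES = 7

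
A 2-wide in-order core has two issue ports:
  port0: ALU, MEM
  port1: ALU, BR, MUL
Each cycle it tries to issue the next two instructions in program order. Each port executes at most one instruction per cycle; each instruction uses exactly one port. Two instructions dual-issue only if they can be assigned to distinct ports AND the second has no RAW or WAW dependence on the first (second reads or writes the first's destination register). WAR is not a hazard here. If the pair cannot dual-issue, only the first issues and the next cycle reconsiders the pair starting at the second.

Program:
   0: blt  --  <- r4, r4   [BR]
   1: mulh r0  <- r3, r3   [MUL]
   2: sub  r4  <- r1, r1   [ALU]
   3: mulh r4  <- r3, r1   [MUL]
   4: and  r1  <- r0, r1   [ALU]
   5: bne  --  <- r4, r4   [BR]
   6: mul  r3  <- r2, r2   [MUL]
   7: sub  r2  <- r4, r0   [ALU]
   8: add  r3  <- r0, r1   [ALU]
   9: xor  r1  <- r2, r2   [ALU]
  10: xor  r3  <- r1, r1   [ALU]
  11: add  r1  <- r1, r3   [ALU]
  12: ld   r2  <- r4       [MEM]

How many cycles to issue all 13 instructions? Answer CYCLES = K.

CYCLES = 8

#0 head=0: blt i0 no-port BR/MUL
#1 head=1: mulh sub i1+i2 pair
#2 head=3: mulh and i3+i4 pair
#3 head=5: bne i5 no-port BR/MUL
#4 head=6: mul sub i6+i7 pair
#5 head=8: add xor i8+i9 pair
#6 head=10: xor i10 RAW r3
#7 head=11: add ld i11+i12 pair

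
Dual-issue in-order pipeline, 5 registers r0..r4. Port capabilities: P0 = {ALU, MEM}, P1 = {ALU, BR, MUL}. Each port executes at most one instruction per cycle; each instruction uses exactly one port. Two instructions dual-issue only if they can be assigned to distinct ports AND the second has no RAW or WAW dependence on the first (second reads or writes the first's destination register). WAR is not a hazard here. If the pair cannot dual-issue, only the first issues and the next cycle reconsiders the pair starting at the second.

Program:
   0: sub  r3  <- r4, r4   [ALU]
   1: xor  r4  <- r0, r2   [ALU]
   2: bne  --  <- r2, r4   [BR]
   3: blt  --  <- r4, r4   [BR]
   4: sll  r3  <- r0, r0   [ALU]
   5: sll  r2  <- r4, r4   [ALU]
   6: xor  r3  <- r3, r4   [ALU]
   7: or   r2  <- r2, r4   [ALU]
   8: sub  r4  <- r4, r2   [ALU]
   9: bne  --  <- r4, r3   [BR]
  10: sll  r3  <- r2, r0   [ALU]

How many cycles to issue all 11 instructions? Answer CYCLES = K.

t=0 i0,i1:sub;xor ; 2-wide
t=1 i2:bne ; no-port BR/BR
t=2 i3,i4:blt;sll ; 2-wide
t=3 i5,i6:sll;xor ; 2-wide
t=4 i7:or ; RAW r2
t=5 i8:sub ; RAW r4
t=6 i9,i10:bne;sll ; 2-wide

CYCLES = 7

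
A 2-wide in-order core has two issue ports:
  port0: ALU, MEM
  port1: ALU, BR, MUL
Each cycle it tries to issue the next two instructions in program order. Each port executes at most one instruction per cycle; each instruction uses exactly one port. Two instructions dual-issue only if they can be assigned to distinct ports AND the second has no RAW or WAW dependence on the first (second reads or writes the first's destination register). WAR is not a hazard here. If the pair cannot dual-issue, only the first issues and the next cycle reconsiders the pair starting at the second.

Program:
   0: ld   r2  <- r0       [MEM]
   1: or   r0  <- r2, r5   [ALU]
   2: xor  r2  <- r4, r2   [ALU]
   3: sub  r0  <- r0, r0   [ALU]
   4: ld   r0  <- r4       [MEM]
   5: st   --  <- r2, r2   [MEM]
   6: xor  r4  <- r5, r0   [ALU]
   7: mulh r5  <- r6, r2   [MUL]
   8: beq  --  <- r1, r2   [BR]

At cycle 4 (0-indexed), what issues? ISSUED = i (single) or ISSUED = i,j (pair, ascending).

ISSUED = 5,6

0. ld.MEM @i0  | RAW r2
1. or.ALU xor.ALU @i1/i2  | pair
2. sub.ALU @i3  | WAW r0
3. ld.MEM @i4  | no-port MEM/MEM
4. st.MEM xor.ALU @i5/i6  | pair
5. mulh.MUL @i7  | no-port MUL/BR
6. beq.BR @i8  | tail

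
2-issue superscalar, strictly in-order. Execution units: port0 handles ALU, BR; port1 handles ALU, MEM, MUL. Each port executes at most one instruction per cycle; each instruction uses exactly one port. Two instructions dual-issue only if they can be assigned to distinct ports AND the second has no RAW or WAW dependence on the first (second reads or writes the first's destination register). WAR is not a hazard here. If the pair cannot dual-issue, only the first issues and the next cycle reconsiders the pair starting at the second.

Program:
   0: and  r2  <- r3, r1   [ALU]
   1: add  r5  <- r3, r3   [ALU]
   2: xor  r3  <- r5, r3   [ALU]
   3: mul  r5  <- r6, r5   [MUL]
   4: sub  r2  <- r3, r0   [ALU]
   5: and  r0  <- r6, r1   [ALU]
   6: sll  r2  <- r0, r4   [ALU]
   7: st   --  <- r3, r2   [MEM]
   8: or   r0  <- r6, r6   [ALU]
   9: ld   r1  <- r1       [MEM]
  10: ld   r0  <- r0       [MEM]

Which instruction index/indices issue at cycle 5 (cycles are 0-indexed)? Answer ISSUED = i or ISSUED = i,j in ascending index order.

ISSUED = 9

t=0 i0+i1:and add ; dual
t=1 i2+i3:xor mul ; dual
t=2 i4+i5:sub and ; dual
t=3 i6:sll ; RAW r2
t=4 i7+i8:st or ; dual
t=5 i9:ld ; no-port MEM/MEM
t=6 i10:ld ; tail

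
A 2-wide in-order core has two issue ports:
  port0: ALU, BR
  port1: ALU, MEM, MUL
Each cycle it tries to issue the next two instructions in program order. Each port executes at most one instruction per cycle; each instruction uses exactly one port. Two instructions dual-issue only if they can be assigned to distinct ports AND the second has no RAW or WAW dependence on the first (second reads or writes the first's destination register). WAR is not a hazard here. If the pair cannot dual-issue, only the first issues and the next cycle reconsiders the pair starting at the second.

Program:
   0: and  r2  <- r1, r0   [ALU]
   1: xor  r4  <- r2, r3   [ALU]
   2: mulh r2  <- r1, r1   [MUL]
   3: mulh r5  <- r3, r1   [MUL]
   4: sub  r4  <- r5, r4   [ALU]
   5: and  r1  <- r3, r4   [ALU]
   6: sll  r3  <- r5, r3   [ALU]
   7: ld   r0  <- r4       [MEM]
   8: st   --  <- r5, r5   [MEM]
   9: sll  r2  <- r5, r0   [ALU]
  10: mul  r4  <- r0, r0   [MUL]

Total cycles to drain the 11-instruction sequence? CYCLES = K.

[0] i0  and.ALU  -- RAW r2
[1] i1,i2  xor.ALU/mulh.MUL  -- pair
[2] i3  mulh.MUL  -- RAW r5
[3] i4  sub.ALU  -- RAW r4
[4] i5,i6  and.ALU/sll.ALU  -- pair
[5] i7  ld.MEM  -- no-port MEM/MEM
[6] i8,i9  st.MEM/sll.ALU  -- pair
[7] i10  mul.MUL  -- tail

CYCLES = 8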